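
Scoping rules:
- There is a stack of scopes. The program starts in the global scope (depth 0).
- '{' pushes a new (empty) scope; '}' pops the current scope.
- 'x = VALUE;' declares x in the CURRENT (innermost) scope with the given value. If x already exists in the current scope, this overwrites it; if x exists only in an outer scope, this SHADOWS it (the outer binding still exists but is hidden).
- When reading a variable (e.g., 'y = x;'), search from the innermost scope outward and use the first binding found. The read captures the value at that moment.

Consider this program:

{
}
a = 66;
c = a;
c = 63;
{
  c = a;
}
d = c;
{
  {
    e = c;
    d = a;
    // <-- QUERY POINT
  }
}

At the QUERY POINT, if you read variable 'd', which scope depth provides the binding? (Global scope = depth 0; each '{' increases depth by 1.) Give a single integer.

Step 1: enter scope (depth=1)
Step 2: exit scope (depth=0)
Step 3: declare a=66 at depth 0
Step 4: declare c=(read a)=66 at depth 0
Step 5: declare c=63 at depth 0
Step 6: enter scope (depth=1)
Step 7: declare c=(read a)=66 at depth 1
Step 8: exit scope (depth=0)
Step 9: declare d=(read c)=63 at depth 0
Step 10: enter scope (depth=1)
Step 11: enter scope (depth=2)
Step 12: declare e=(read c)=63 at depth 2
Step 13: declare d=(read a)=66 at depth 2
Visible at query point: a=66 c=63 d=66 e=63

Answer: 2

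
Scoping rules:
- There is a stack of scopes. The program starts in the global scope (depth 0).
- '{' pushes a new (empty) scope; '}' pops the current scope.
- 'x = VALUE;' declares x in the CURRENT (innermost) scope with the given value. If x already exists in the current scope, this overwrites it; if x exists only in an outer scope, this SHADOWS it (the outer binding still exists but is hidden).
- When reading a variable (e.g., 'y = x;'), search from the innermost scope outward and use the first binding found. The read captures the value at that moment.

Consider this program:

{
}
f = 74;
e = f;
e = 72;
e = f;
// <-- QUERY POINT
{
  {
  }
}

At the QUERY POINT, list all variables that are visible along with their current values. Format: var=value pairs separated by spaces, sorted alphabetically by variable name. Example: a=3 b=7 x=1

Step 1: enter scope (depth=1)
Step 2: exit scope (depth=0)
Step 3: declare f=74 at depth 0
Step 4: declare e=(read f)=74 at depth 0
Step 5: declare e=72 at depth 0
Step 6: declare e=(read f)=74 at depth 0
Visible at query point: e=74 f=74

Answer: e=74 f=74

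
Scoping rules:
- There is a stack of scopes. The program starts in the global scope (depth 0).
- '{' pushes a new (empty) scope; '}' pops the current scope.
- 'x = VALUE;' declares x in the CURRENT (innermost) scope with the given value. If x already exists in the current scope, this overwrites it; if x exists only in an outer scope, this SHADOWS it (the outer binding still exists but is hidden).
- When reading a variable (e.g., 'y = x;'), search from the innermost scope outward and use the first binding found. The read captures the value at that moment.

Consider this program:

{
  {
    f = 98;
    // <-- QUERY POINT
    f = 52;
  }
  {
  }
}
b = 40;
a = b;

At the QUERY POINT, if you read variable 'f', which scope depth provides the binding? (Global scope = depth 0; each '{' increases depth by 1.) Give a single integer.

Step 1: enter scope (depth=1)
Step 2: enter scope (depth=2)
Step 3: declare f=98 at depth 2
Visible at query point: f=98

Answer: 2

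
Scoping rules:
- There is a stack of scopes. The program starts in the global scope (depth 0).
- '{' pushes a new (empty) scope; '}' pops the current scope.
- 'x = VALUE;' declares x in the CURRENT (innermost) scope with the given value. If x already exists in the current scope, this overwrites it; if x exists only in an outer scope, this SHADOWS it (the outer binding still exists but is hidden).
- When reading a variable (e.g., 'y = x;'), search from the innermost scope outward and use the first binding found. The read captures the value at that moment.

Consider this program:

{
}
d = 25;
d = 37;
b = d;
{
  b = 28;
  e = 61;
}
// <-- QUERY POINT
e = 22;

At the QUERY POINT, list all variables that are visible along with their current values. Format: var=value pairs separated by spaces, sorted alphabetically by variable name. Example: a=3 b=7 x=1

Step 1: enter scope (depth=1)
Step 2: exit scope (depth=0)
Step 3: declare d=25 at depth 0
Step 4: declare d=37 at depth 0
Step 5: declare b=(read d)=37 at depth 0
Step 6: enter scope (depth=1)
Step 7: declare b=28 at depth 1
Step 8: declare e=61 at depth 1
Step 9: exit scope (depth=0)
Visible at query point: b=37 d=37

Answer: b=37 d=37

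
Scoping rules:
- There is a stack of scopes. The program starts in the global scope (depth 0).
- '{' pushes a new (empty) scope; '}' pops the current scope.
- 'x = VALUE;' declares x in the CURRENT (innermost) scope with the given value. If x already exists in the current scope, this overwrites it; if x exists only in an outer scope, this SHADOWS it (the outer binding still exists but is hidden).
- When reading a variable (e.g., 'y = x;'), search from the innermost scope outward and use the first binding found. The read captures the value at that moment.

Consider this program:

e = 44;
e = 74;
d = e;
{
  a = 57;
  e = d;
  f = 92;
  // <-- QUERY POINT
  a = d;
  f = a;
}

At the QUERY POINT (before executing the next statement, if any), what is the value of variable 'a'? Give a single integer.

Step 1: declare e=44 at depth 0
Step 2: declare e=74 at depth 0
Step 3: declare d=(read e)=74 at depth 0
Step 4: enter scope (depth=1)
Step 5: declare a=57 at depth 1
Step 6: declare e=(read d)=74 at depth 1
Step 7: declare f=92 at depth 1
Visible at query point: a=57 d=74 e=74 f=92

Answer: 57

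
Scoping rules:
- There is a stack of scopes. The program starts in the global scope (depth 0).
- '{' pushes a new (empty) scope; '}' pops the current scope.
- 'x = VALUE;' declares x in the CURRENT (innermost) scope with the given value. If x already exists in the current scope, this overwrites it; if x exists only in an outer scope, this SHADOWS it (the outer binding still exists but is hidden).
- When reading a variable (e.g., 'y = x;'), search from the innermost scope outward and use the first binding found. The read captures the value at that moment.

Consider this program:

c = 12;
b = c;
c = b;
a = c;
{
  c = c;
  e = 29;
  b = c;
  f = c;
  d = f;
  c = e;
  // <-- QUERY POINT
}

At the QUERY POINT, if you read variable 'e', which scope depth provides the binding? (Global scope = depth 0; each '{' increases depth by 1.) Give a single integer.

Answer: 1

Derivation:
Step 1: declare c=12 at depth 0
Step 2: declare b=(read c)=12 at depth 0
Step 3: declare c=(read b)=12 at depth 0
Step 4: declare a=(read c)=12 at depth 0
Step 5: enter scope (depth=1)
Step 6: declare c=(read c)=12 at depth 1
Step 7: declare e=29 at depth 1
Step 8: declare b=(read c)=12 at depth 1
Step 9: declare f=(read c)=12 at depth 1
Step 10: declare d=(read f)=12 at depth 1
Step 11: declare c=(read e)=29 at depth 1
Visible at query point: a=12 b=12 c=29 d=12 e=29 f=12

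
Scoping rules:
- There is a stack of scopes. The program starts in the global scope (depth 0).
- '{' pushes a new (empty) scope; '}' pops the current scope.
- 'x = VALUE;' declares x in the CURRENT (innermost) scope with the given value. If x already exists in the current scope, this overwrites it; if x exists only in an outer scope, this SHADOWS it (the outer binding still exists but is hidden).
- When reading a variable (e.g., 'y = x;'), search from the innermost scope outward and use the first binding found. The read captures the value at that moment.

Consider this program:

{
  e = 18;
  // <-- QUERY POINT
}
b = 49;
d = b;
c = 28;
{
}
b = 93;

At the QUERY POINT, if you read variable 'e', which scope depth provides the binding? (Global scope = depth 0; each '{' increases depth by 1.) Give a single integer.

Step 1: enter scope (depth=1)
Step 2: declare e=18 at depth 1
Visible at query point: e=18

Answer: 1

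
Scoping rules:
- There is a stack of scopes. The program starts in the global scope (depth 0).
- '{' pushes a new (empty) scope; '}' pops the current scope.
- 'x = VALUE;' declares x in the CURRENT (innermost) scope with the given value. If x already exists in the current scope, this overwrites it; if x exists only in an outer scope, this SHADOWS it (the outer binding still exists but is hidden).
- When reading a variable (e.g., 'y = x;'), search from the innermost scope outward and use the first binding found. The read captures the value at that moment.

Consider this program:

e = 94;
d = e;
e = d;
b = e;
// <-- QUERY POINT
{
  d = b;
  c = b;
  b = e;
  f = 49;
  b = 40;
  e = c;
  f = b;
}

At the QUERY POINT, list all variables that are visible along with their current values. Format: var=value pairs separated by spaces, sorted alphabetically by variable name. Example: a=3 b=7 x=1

Answer: b=94 d=94 e=94

Derivation:
Step 1: declare e=94 at depth 0
Step 2: declare d=(read e)=94 at depth 0
Step 3: declare e=(read d)=94 at depth 0
Step 4: declare b=(read e)=94 at depth 0
Visible at query point: b=94 d=94 e=94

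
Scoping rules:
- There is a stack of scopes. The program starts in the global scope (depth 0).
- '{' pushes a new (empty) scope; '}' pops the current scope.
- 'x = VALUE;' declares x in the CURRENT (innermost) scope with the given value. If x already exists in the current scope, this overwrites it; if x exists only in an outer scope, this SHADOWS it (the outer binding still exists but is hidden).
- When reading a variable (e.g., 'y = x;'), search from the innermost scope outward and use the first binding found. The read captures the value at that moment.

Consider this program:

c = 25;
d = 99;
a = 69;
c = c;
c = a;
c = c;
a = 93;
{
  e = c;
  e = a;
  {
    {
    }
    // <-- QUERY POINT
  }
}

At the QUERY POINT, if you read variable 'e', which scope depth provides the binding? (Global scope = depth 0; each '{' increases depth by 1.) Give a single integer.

Answer: 1

Derivation:
Step 1: declare c=25 at depth 0
Step 2: declare d=99 at depth 0
Step 3: declare a=69 at depth 0
Step 4: declare c=(read c)=25 at depth 0
Step 5: declare c=(read a)=69 at depth 0
Step 6: declare c=(read c)=69 at depth 0
Step 7: declare a=93 at depth 0
Step 8: enter scope (depth=1)
Step 9: declare e=(read c)=69 at depth 1
Step 10: declare e=(read a)=93 at depth 1
Step 11: enter scope (depth=2)
Step 12: enter scope (depth=3)
Step 13: exit scope (depth=2)
Visible at query point: a=93 c=69 d=99 e=93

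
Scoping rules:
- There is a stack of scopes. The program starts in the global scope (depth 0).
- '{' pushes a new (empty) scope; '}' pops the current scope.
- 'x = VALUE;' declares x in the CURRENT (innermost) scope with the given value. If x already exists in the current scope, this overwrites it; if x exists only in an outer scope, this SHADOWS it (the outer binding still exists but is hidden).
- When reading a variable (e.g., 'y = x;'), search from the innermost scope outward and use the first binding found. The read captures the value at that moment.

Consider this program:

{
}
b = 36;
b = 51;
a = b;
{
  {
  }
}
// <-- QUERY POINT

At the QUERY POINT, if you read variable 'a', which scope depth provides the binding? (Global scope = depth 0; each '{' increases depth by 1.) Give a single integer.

Answer: 0

Derivation:
Step 1: enter scope (depth=1)
Step 2: exit scope (depth=0)
Step 3: declare b=36 at depth 0
Step 4: declare b=51 at depth 0
Step 5: declare a=(read b)=51 at depth 0
Step 6: enter scope (depth=1)
Step 7: enter scope (depth=2)
Step 8: exit scope (depth=1)
Step 9: exit scope (depth=0)
Visible at query point: a=51 b=51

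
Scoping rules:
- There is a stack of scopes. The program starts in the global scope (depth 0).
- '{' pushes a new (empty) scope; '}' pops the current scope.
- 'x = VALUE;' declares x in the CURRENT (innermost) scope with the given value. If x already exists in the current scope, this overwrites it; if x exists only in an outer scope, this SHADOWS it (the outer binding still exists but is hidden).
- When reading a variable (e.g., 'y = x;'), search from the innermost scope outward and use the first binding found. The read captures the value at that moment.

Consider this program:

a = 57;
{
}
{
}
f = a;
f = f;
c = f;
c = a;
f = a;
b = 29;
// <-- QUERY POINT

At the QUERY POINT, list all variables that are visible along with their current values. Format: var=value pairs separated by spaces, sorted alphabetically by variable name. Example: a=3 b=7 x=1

Step 1: declare a=57 at depth 0
Step 2: enter scope (depth=1)
Step 3: exit scope (depth=0)
Step 4: enter scope (depth=1)
Step 5: exit scope (depth=0)
Step 6: declare f=(read a)=57 at depth 0
Step 7: declare f=(read f)=57 at depth 0
Step 8: declare c=(read f)=57 at depth 0
Step 9: declare c=(read a)=57 at depth 0
Step 10: declare f=(read a)=57 at depth 0
Step 11: declare b=29 at depth 0
Visible at query point: a=57 b=29 c=57 f=57

Answer: a=57 b=29 c=57 f=57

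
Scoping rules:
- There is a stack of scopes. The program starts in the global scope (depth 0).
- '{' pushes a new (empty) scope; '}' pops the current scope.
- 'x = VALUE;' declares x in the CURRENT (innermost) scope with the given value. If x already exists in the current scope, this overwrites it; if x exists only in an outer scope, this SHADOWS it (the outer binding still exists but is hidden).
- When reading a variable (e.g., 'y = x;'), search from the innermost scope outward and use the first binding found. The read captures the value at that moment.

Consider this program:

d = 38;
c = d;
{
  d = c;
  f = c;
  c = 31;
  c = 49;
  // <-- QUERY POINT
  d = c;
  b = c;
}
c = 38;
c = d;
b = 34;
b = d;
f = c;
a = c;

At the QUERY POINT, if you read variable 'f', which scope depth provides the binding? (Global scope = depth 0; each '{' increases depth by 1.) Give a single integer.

Answer: 1

Derivation:
Step 1: declare d=38 at depth 0
Step 2: declare c=(read d)=38 at depth 0
Step 3: enter scope (depth=1)
Step 4: declare d=(read c)=38 at depth 1
Step 5: declare f=(read c)=38 at depth 1
Step 6: declare c=31 at depth 1
Step 7: declare c=49 at depth 1
Visible at query point: c=49 d=38 f=38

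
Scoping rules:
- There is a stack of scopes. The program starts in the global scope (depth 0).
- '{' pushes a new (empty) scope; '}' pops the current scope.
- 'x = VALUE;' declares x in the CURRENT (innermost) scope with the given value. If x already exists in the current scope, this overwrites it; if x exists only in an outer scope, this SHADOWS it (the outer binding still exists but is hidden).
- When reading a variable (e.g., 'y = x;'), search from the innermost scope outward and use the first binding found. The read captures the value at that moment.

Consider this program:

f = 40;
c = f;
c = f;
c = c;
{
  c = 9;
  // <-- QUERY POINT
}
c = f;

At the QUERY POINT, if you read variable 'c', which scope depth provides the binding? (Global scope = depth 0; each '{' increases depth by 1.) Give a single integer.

Step 1: declare f=40 at depth 0
Step 2: declare c=(read f)=40 at depth 0
Step 3: declare c=(read f)=40 at depth 0
Step 4: declare c=(read c)=40 at depth 0
Step 5: enter scope (depth=1)
Step 6: declare c=9 at depth 1
Visible at query point: c=9 f=40

Answer: 1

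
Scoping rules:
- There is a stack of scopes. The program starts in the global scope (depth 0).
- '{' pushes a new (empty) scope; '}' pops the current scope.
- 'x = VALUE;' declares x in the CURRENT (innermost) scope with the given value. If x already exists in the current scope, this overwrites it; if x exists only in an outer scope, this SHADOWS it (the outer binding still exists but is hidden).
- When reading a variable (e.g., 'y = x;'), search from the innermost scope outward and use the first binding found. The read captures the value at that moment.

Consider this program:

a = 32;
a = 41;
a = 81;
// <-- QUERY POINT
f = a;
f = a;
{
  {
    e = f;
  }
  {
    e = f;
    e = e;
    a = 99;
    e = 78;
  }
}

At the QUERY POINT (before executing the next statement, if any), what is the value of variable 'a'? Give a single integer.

Answer: 81

Derivation:
Step 1: declare a=32 at depth 0
Step 2: declare a=41 at depth 0
Step 3: declare a=81 at depth 0
Visible at query point: a=81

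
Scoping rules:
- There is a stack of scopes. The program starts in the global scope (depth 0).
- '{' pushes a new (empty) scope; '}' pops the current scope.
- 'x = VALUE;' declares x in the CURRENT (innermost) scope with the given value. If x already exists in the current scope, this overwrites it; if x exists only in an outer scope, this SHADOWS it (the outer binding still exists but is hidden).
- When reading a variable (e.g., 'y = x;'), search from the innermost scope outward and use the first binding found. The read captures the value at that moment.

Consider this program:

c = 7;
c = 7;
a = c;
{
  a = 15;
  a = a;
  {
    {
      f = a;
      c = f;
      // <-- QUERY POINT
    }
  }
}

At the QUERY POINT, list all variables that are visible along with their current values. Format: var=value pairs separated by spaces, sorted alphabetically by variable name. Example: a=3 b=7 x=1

Answer: a=15 c=15 f=15

Derivation:
Step 1: declare c=7 at depth 0
Step 2: declare c=7 at depth 0
Step 3: declare a=(read c)=7 at depth 0
Step 4: enter scope (depth=1)
Step 5: declare a=15 at depth 1
Step 6: declare a=(read a)=15 at depth 1
Step 7: enter scope (depth=2)
Step 8: enter scope (depth=3)
Step 9: declare f=(read a)=15 at depth 3
Step 10: declare c=(read f)=15 at depth 3
Visible at query point: a=15 c=15 f=15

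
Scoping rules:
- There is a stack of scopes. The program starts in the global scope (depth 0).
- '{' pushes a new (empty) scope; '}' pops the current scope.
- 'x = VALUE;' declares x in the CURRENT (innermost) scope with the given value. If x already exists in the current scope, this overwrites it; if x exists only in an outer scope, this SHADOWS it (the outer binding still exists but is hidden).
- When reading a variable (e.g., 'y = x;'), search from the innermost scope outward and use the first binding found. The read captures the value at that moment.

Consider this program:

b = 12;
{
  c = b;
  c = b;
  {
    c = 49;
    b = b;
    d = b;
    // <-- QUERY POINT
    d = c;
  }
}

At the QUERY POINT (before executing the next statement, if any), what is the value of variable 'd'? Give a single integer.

Answer: 12

Derivation:
Step 1: declare b=12 at depth 0
Step 2: enter scope (depth=1)
Step 3: declare c=(read b)=12 at depth 1
Step 4: declare c=(read b)=12 at depth 1
Step 5: enter scope (depth=2)
Step 6: declare c=49 at depth 2
Step 7: declare b=(read b)=12 at depth 2
Step 8: declare d=(read b)=12 at depth 2
Visible at query point: b=12 c=49 d=12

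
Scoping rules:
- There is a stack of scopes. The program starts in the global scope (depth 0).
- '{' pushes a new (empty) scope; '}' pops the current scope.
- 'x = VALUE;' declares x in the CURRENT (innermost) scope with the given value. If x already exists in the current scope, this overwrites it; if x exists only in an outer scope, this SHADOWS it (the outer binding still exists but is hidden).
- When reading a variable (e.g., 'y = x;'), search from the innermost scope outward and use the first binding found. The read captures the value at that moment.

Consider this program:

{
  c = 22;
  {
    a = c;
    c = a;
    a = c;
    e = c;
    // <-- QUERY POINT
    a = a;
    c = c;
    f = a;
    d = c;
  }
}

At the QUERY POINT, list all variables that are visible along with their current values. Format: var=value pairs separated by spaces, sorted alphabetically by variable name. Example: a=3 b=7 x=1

Step 1: enter scope (depth=1)
Step 2: declare c=22 at depth 1
Step 3: enter scope (depth=2)
Step 4: declare a=(read c)=22 at depth 2
Step 5: declare c=(read a)=22 at depth 2
Step 6: declare a=(read c)=22 at depth 2
Step 7: declare e=(read c)=22 at depth 2
Visible at query point: a=22 c=22 e=22

Answer: a=22 c=22 e=22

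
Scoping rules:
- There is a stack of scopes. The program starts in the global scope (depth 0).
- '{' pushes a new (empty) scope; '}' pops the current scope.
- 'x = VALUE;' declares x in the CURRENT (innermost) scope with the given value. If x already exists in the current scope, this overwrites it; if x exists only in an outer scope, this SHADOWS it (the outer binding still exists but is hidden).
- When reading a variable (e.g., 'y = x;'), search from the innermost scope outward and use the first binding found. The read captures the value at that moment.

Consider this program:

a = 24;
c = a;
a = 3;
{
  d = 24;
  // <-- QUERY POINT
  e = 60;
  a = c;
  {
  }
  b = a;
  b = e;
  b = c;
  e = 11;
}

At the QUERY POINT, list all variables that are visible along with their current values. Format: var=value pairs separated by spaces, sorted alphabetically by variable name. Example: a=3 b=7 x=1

Answer: a=3 c=24 d=24

Derivation:
Step 1: declare a=24 at depth 0
Step 2: declare c=(read a)=24 at depth 0
Step 3: declare a=3 at depth 0
Step 4: enter scope (depth=1)
Step 5: declare d=24 at depth 1
Visible at query point: a=3 c=24 d=24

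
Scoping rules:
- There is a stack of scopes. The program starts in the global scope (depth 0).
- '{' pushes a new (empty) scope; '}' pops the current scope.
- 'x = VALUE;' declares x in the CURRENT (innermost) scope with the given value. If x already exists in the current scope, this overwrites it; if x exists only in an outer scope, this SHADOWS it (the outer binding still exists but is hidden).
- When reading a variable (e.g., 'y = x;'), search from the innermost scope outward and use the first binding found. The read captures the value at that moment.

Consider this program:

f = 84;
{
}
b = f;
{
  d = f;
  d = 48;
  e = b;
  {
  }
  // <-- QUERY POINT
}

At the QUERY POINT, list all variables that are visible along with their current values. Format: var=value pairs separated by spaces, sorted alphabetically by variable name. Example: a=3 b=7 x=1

Answer: b=84 d=48 e=84 f=84

Derivation:
Step 1: declare f=84 at depth 0
Step 2: enter scope (depth=1)
Step 3: exit scope (depth=0)
Step 4: declare b=(read f)=84 at depth 0
Step 5: enter scope (depth=1)
Step 6: declare d=(read f)=84 at depth 1
Step 7: declare d=48 at depth 1
Step 8: declare e=(read b)=84 at depth 1
Step 9: enter scope (depth=2)
Step 10: exit scope (depth=1)
Visible at query point: b=84 d=48 e=84 f=84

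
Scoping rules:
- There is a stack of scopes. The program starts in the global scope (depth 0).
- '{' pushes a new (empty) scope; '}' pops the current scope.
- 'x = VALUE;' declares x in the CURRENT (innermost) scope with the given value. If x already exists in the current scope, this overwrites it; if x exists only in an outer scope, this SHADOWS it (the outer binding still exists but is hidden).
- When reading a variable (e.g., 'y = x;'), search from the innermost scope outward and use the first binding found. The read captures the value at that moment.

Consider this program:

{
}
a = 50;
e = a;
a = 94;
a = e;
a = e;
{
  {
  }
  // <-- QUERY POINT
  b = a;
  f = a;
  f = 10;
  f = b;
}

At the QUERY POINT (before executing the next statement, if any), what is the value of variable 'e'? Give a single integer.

Answer: 50

Derivation:
Step 1: enter scope (depth=1)
Step 2: exit scope (depth=0)
Step 3: declare a=50 at depth 0
Step 4: declare e=(read a)=50 at depth 0
Step 5: declare a=94 at depth 0
Step 6: declare a=(read e)=50 at depth 0
Step 7: declare a=(read e)=50 at depth 0
Step 8: enter scope (depth=1)
Step 9: enter scope (depth=2)
Step 10: exit scope (depth=1)
Visible at query point: a=50 e=50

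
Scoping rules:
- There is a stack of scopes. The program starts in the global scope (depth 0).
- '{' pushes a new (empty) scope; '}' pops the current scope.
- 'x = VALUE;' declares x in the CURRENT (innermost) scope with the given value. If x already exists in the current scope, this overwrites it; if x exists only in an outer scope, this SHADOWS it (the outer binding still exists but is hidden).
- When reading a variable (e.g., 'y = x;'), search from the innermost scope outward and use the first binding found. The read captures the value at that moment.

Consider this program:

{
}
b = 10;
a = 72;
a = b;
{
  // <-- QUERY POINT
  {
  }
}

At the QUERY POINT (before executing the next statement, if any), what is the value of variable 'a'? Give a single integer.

Step 1: enter scope (depth=1)
Step 2: exit scope (depth=0)
Step 3: declare b=10 at depth 0
Step 4: declare a=72 at depth 0
Step 5: declare a=(read b)=10 at depth 0
Step 6: enter scope (depth=1)
Visible at query point: a=10 b=10

Answer: 10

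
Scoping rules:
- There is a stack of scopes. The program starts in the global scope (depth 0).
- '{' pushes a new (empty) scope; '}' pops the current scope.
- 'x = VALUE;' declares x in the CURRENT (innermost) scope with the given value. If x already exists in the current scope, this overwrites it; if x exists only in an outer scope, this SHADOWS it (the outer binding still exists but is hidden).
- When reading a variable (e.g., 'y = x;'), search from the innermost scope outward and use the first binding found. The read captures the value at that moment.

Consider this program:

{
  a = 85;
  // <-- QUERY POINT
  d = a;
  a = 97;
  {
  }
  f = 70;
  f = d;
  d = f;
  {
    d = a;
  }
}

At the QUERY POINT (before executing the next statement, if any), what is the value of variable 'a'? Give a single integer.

Answer: 85

Derivation:
Step 1: enter scope (depth=1)
Step 2: declare a=85 at depth 1
Visible at query point: a=85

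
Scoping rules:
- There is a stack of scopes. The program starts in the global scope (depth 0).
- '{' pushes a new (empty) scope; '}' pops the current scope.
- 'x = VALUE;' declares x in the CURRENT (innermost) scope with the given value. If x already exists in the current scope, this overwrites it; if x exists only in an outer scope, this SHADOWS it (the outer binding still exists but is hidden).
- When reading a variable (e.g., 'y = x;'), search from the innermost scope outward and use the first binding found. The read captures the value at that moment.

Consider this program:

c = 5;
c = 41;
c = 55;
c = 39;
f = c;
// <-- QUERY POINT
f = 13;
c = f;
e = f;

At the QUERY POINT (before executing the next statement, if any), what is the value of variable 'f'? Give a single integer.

Step 1: declare c=5 at depth 0
Step 2: declare c=41 at depth 0
Step 3: declare c=55 at depth 0
Step 4: declare c=39 at depth 0
Step 5: declare f=(read c)=39 at depth 0
Visible at query point: c=39 f=39

Answer: 39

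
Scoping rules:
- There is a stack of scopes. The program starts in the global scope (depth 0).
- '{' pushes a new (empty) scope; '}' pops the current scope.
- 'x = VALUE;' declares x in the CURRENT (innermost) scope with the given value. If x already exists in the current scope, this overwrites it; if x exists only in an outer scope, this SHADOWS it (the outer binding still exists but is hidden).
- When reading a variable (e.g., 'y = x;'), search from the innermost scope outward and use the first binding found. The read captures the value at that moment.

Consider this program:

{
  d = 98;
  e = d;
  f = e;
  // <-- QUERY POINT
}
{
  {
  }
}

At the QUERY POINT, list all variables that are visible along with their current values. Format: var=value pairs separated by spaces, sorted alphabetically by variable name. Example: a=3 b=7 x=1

Step 1: enter scope (depth=1)
Step 2: declare d=98 at depth 1
Step 3: declare e=(read d)=98 at depth 1
Step 4: declare f=(read e)=98 at depth 1
Visible at query point: d=98 e=98 f=98

Answer: d=98 e=98 f=98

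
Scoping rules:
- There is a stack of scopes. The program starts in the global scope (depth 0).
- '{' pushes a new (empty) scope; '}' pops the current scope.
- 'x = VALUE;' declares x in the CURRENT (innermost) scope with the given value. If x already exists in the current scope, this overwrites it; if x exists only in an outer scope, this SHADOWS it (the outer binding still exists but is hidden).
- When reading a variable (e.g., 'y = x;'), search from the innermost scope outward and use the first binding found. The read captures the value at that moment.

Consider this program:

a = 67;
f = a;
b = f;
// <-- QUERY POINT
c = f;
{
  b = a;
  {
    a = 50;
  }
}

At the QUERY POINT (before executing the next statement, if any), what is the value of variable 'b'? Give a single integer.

Answer: 67

Derivation:
Step 1: declare a=67 at depth 0
Step 2: declare f=(read a)=67 at depth 0
Step 3: declare b=(read f)=67 at depth 0
Visible at query point: a=67 b=67 f=67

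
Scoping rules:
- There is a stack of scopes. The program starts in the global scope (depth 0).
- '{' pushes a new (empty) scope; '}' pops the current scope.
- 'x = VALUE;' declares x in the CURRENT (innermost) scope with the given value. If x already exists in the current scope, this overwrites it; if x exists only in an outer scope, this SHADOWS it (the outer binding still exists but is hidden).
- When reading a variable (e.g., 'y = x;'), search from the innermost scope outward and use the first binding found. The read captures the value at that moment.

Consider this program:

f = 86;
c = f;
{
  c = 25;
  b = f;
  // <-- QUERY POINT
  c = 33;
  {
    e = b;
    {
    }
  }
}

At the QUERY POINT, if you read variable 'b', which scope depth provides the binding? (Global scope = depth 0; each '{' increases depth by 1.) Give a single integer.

Answer: 1

Derivation:
Step 1: declare f=86 at depth 0
Step 2: declare c=(read f)=86 at depth 0
Step 3: enter scope (depth=1)
Step 4: declare c=25 at depth 1
Step 5: declare b=(read f)=86 at depth 1
Visible at query point: b=86 c=25 f=86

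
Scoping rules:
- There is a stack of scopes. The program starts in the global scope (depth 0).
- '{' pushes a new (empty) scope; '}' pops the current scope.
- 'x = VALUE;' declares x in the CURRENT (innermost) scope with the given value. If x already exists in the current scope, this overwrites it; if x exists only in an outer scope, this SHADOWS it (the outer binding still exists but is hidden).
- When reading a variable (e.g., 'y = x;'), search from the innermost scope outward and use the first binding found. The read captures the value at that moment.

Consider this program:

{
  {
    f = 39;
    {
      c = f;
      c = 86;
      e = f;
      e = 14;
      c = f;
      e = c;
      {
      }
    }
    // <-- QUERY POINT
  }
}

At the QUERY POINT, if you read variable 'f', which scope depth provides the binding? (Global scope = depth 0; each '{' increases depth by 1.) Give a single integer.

Answer: 2

Derivation:
Step 1: enter scope (depth=1)
Step 2: enter scope (depth=2)
Step 3: declare f=39 at depth 2
Step 4: enter scope (depth=3)
Step 5: declare c=(read f)=39 at depth 3
Step 6: declare c=86 at depth 3
Step 7: declare e=(read f)=39 at depth 3
Step 8: declare e=14 at depth 3
Step 9: declare c=(read f)=39 at depth 3
Step 10: declare e=(read c)=39 at depth 3
Step 11: enter scope (depth=4)
Step 12: exit scope (depth=3)
Step 13: exit scope (depth=2)
Visible at query point: f=39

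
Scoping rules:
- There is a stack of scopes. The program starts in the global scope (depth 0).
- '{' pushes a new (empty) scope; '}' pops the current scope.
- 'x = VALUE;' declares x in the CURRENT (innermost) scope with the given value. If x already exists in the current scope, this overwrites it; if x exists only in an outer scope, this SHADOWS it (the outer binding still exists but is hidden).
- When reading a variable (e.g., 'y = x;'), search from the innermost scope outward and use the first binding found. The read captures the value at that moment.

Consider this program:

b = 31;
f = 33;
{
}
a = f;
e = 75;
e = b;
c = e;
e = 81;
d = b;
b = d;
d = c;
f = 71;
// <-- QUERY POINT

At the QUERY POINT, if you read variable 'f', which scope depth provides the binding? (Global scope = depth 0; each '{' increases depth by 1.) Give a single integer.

Step 1: declare b=31 at depth 0
Step 2: declare f=33 at depth 0
Step 3: enter scope (depth=1)
Step 4: exit scope (depth=0)
Step 5: declare a=(read f)=33 at depth 0
Step 6: declare e=75 at depth 0
Step 7: declare e=(read b)=31 at depth 0
Step 8: declare c=(read e)=31 at depth 0
Step 9: declare e=81 at depth 0
Step 10: declare d=(read b)=31 at depth 0
Step 11: declare b=(read d)=31 at depth 0
Step 12: declare d=(read c)=31 at depth 0
Step 13: declare f=71 at depth 0
Visible at query point: a=33 b=31 c=31 d=31 e=81 f=71

Answer: 0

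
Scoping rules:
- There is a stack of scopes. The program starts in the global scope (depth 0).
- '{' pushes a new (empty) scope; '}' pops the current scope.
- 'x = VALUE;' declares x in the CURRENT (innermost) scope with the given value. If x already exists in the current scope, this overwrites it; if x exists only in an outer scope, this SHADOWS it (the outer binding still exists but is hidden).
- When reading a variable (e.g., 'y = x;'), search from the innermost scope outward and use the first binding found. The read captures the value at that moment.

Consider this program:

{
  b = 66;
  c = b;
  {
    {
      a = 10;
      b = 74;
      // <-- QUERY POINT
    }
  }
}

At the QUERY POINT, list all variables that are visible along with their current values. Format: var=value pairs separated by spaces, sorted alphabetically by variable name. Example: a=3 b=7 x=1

Step 1: enter scope (depth=1)
Step 2: declare b=66 at depth 1
Step 3: declare c=(read b)=66 at depth 1
Step 4: enter scope (depth=2)
Step 5: enter scope (depth=3)
Step 6: declare a=10 at depth 3
Step 7: declare b=74 at depth 3
Visible at query point: a=10 b=74 c=66

Answer: a=10 b=74 c=66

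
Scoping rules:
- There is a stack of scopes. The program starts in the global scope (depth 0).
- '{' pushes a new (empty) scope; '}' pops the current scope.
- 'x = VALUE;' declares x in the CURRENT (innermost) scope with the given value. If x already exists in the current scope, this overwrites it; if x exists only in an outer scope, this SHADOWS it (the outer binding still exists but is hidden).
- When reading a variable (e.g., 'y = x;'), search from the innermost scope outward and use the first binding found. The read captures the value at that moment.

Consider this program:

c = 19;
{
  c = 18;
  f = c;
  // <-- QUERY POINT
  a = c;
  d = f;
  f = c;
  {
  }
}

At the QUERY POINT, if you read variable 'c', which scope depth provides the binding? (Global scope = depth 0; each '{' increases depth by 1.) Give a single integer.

Step 1: declare c=19 at depth 0
Step 2: enter scope (depth=1)
Step 3: declare c=18 at depth 1
Step 4: declare f=(read c)=18 at depth 1
Visible at query point: c=18 f=18

Answer: 1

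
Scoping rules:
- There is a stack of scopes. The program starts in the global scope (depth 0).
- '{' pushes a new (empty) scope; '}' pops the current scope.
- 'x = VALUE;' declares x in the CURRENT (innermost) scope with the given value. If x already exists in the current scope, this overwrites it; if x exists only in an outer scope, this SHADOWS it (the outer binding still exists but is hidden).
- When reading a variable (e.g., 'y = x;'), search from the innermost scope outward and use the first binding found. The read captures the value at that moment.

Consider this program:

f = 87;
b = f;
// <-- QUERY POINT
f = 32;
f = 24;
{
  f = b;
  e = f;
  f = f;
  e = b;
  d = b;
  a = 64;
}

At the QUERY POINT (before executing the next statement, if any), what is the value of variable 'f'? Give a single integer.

Step 1: declare f=87 at depth 0
Step 2: declare b=(read f)=87 at depth 0
Visible at query point: b=87 f=87

Answer: 87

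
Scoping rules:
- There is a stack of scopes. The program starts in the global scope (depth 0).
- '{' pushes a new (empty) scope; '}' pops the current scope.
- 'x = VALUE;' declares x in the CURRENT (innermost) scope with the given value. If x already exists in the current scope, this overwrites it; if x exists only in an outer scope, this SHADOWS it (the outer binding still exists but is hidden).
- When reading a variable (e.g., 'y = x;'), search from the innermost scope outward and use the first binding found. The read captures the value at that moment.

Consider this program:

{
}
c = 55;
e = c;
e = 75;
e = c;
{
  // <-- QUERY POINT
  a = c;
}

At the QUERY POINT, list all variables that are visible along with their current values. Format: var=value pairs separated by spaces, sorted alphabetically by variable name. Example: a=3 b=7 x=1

Step 1: enter scope (depth=1)
Step 2: exit scope (depth=0)
Step 3: declare c=55 at depth 0
Step 4: declare e=(read c)=55 at depth 0
Step 5: declare e=75 at depth 0
Step 6: declare e=(read c)=55 at depth 0
Step 7: enter scope (depth=1)
Visible at query point: c=55 e=55

Answer: c=55 e=55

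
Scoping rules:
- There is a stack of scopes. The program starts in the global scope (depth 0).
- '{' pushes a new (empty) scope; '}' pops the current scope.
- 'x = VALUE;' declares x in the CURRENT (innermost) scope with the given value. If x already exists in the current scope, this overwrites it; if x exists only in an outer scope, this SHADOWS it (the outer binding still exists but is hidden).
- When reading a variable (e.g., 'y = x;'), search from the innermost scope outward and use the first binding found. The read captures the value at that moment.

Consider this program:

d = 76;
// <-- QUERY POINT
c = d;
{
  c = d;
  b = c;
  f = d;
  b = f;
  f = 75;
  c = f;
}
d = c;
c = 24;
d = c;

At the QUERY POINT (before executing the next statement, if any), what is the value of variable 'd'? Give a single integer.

Step 1: declare d=76 at depth 0
Visible at query point: d=76

Answer: 76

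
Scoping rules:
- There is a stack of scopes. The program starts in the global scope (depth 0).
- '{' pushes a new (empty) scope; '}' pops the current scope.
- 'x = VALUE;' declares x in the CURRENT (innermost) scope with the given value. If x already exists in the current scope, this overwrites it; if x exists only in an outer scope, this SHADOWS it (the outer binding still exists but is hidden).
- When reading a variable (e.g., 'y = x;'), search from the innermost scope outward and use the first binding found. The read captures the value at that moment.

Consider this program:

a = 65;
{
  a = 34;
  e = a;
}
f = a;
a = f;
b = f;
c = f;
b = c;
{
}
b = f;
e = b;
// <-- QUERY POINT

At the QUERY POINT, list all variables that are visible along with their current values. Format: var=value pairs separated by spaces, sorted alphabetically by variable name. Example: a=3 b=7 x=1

Step 1: declare a=65 at depth 0
Step 2: enter scope (depth=1)
Step 3: declare a=34 at depth 1
Step 4: declare e=(read a)=34 at depth 1
Step 5: exit scope (depth=0)
Step 6: declare f=(read a)=65 at depth 0
Step 7: declare a=(read f)=65 at depth 0
Step 8: declare b=(read f)=65 at depth 0
Step 9: declare c=(read f)=65 at depth 0
Step 10: declare b=(read c)=65 at depth 0
Step 11: enter scope (depth=1)
Step 12: exit scope (depth=0)
Step 13: declare b=(read f)=65 at depth 0
Step 14: declare e=(read b)=65 at depth 0
Visible at query point: a=65 b=65 c=65 e=65 f=65

Answer: a=65 b=65 c=65 e=65 f=65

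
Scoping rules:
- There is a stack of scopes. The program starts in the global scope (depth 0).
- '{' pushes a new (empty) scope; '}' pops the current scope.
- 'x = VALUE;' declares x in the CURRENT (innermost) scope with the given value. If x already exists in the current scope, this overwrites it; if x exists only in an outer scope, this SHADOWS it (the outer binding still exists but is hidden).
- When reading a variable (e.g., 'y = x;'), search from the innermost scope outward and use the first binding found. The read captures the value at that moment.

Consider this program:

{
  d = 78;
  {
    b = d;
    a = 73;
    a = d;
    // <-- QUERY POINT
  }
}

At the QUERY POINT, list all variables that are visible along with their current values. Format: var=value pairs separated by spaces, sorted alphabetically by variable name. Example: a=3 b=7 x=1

Step 1: enter scope (depth=1)
Step 2: declare d=78 at depth 1
Step 3: enter scope (depth=2)
Step 4: declare b=(read d)=78 at depth 2
Step 5: declare a=73 at depth 2
Step 6: declare a=(read d)=78 at depth 2
Visible at query point: a=78 b=78 d=78

Answer: a=78 b=78 d=78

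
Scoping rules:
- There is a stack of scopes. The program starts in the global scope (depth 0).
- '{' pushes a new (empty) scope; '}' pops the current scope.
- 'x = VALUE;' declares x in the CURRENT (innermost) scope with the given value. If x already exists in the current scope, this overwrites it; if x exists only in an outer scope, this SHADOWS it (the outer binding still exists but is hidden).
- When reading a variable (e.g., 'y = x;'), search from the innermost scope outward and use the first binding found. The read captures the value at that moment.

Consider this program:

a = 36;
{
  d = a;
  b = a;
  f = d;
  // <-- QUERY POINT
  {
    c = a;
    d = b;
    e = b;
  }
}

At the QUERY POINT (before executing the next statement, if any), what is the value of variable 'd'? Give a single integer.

Answer: 36

Derivation:
Step 1: declare a=36 at depth 0
Step 2: enter scope (depth=1)
Step 3: declare d=(read a)=36 at depth 1
Step 4: declare b=(read a)=36 at depth 1
Step 5: declare f=(read d)=36 at depth 1
Visible at query point: a=36 b=36 d=36 f=36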